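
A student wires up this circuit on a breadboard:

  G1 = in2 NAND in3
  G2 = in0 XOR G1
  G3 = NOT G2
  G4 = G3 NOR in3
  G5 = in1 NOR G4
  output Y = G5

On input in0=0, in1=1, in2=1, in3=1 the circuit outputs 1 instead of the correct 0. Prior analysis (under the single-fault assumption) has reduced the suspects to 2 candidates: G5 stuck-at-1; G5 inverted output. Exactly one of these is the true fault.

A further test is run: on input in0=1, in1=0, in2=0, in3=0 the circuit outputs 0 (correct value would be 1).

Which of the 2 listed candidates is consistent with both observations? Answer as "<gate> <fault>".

Evaluate each candidate on input in0=1, in1=0, in2=0, in3=0:
  G5 stuck-at-1: G1=1, G2=0, G3=1, G4=0, G5=1 [stuck-at-1] → 1 — eliminated
  G5 inverted output: G1=1, G2=0, G3=1, G4=0, G5=0 [inverted output] → 0 — matches
Only G5 inverted output reproduces the observed 0.

G5 inverted output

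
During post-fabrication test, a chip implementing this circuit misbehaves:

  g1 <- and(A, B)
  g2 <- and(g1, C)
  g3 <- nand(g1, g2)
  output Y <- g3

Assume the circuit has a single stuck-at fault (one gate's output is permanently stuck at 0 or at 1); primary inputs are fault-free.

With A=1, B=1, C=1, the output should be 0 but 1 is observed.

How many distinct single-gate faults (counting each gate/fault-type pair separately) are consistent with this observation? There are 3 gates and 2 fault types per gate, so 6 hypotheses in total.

3

Fault-free: g1=1, g2=1, g3=0 → 0. Observed 1.
  g1 stuck-at-0: output 1 ✓
  g1 stuck-at-1: output 0 ✗
  g2 stuck-at-0: output 1 ✓
  g2 stuck-at-1: output 0 ✗
  g3 stuck-at-0: output 0 ✗
  g3 stuck-at-1: output 1 ✓
Consistent faults: {g1 stuck-at-0, g2 stuck-at-0, g3 stuck-at-1} — 3 in all.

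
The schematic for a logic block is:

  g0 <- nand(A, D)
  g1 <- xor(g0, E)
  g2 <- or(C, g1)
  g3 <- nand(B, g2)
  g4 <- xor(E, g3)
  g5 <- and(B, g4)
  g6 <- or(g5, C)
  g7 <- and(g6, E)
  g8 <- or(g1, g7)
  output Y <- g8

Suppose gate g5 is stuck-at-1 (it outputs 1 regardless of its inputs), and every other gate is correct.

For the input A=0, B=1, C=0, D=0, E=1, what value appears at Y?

Propagate with g5 forced: g0=1, g1=0, g2=0, g3=1, g4=0, g5=1 [stuck-at-1], g6=1, g7=1, g8=1.
So Y = 1. (Without the fault it would be 0.)

1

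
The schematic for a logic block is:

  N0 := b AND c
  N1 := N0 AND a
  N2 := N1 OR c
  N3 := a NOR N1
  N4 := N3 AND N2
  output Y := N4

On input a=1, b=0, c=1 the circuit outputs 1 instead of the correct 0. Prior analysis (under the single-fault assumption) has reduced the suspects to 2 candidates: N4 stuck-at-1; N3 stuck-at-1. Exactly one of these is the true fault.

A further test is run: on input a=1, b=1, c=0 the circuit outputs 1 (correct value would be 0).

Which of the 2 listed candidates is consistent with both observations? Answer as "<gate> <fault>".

Evaluate each candidate on input a=1, b=1, c=0:
  N4 stuck-at-1: N0=0, N1=0, N2=0, N3=0, N4=1 [stuck-at-1] → 1 — matches
  N3 stuck-at-1: N0=0, N1=0, N2=0, N3=1 [stuck-at-1], N4=0 → 0 — eliminated
Only N4 stuck-at-1 reproduces the observed 1.

N4 stuck-at-1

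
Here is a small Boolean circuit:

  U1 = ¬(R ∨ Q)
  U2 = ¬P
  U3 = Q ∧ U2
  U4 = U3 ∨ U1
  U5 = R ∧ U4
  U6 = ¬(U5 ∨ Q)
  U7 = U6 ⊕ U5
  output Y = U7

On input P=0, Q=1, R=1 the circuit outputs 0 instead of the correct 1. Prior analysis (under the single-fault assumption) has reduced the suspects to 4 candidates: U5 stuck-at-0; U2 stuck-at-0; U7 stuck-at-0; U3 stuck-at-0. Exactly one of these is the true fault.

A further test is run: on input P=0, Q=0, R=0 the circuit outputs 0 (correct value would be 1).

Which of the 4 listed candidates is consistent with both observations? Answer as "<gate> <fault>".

Evaluate each candidate on input P=0, Q=0, R=0:
  U5 stuck-at-0: U1=1, U2=1, U3=0, U4=1, U5=0 [stuck-at-0], U6=1, U7=1 → 1 — eliminated
  U2 stuck-at-0: U1=1, U2=0 [stuck-at-0], U3=0, U4=1, U5=0, U6=1, U7=1 → 1 — eliminated
  U7 stuck-at-0: U1=1, U2=1, U3=0, U4=1, U5=0, U6=1, U7=0 [stuck-at-0] → 0 — matches
  U3 stuck-at-0: U1=1, U2=1, U3=0 [stuck-at-0], U4=1, U5=0, U6=1, U7=1 → 1 — eliminated
Only U7 stuck-at-0 reproduces the observed 0.

U7 stuck-at-0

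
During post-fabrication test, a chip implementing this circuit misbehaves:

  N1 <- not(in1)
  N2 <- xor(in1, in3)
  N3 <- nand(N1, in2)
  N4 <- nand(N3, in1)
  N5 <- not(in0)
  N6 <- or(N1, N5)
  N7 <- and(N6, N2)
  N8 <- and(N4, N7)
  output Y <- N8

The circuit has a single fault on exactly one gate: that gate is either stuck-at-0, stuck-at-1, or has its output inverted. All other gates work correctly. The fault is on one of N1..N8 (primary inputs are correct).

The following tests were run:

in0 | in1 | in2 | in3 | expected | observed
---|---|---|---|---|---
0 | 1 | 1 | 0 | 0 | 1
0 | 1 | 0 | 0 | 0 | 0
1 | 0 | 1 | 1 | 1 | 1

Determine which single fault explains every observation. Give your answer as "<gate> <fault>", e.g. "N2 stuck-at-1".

Fault-free values for test 1 (in0=0, in1=1, in2=1, in3=0): N1=0, N2=1, N3=1, N4=0, N5=1, N6=1, N7=1, N8=0, giving Y=0. Observed 1.
Test 1: faults giving observed 1 are {N1 stuck-at-1, N1 inverted output, N3 stuck-at-0, N3 inverted output, N4 stuck-at-1, N4 inverted output, N8 stuck-at-1, N8 inverted output}.
Test 2 (in0=0, in1=1, in2=0, in3=0): fault-free N1=0, N2=1, N3=1, N4=0, N5=1, N6=1, N7=1, N8=0 → 0; observed 0. Eliminates N3 stuck-at-0, N3 inverted output, N4 stuck-at-1, N4 inverted output, N8 stuck-at-1, N8 inverted output.
Test 3 (in0=1, in1=0, in2=1, in3=1): fault-free N1=1, N2=1, N3=0, N4=1, N5=0, N6=1, N7=1, N8=1 → 1; observed 1. Eliminates N1 inverted output.
Only N1 stuck-at-1 is consistent with every test.

N1 stuck-at-1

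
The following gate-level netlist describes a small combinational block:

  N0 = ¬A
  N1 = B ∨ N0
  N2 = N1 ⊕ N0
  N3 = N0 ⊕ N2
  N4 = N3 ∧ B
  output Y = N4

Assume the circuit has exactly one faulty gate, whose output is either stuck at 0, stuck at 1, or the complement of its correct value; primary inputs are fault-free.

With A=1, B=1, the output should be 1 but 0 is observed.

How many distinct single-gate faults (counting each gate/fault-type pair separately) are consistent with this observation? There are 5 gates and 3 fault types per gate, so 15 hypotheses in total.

8

Fault-free: N0=0, N1=1, N2=1, N3=1, N4=1 → 1. Observed 0.
  N0: none of the 3 fault types match ✗
  N1: stuck-at-0, inverted output ✓; others ✗
  N2: stuck-at-0, inverted output ✓; others ✗
  N3: stuck-at-0, inverted output ✓; others ✗
  N4: stuck-at-0, inverted output ✓; others ✗
Consistent faults: {N1 stuck-at-0, N1 inverted output, N2 stuck-at-0, N2 inverted output, N3 stuck-at-0, N3 inverted output, N4 stuck-at-0, N4 inverted output} — 8 in all.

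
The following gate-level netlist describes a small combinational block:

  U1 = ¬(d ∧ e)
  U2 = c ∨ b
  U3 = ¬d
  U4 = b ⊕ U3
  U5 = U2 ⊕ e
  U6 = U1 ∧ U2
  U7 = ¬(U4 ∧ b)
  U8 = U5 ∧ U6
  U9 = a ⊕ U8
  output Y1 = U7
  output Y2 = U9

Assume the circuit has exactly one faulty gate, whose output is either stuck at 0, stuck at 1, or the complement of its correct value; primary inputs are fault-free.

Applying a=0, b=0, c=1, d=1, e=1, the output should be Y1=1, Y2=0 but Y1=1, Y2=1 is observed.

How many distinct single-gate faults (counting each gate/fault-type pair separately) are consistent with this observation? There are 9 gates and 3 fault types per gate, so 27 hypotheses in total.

4

Fault-free: U1=0, U2=1, U3=0, U4=0, U5=0, U6=0, U7=1, U8=0, U9=0 → Y1=1, Y2=0. Observed Y1=1, Y2=1.
  U1: none of the 3 fault types match ✗
  U2: none of the 3 fault types match ✗
  U3: none of the 3 fault types match ✗
  U4: none of the 3 fault types match ✗
  U5: none of the 3 fault types match ✗
  U6: none of the 3 fault types match ✗
  U7: none of the 3 fault types match ✗
  U8: stuck-at-1, inverted output ✓; others ✗
  U9: stuck-at-1, inverted output ✓; others ✗
Consistent faults: {U8 stuck-at-1, U8 inverted output, U9 stuck-at-1, U9 inverted output} — 4 in all.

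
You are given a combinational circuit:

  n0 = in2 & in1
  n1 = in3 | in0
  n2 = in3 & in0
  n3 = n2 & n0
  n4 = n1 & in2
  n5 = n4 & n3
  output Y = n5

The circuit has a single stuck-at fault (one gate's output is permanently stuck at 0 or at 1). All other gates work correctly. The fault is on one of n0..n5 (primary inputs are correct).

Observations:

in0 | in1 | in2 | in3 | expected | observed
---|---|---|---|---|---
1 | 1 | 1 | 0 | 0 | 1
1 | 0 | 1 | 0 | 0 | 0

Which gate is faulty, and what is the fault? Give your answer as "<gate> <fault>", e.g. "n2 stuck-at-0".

Fault-free values for test 1 (in0=1, in1=1, in2=1, in3=0): n0=1, n1=1, n2=0, n3=0, n4=1, n5=0, giving Y=0. Observed 1.
Test 1: faults giving observed 1 are {n2 stuck-at-1, n3 stuck-at-1, n5 stuck-at-1}.
Test 2 (in0=1, in1=0, in2=1, in3=0): fault-free n0=0, n1=1, n2=0, n3=0, n4=1, n5=0 → 0; observed 0. Eliminates n3 stuck-at-1, n5 stuck-at-1.
Only n2 stuck-at-1 is consistent with every test.

n2 stuck-at-1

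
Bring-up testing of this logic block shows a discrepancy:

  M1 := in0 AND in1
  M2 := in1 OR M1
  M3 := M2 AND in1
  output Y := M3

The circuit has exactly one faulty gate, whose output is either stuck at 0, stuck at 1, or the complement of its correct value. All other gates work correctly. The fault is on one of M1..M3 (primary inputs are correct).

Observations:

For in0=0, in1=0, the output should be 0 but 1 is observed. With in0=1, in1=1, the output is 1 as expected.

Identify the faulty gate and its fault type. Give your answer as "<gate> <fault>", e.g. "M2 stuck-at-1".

M3 stuck-at-1

Fault-free values for test 1 (in0=0, in1=0): M1=0, M2=0, M3=0, giving Y=0. Observed 1.
Test 1: faults giving observed 1 are {M3 stuck-at-1, M3 inverted output}.
Test 2 (in0=1, in1=1): fault-free M1=1, M2=1, M3=1 → 1; observed 1. Eliminates M3 inverted output.
Only M3 stuck-at-1 is consistent with every test.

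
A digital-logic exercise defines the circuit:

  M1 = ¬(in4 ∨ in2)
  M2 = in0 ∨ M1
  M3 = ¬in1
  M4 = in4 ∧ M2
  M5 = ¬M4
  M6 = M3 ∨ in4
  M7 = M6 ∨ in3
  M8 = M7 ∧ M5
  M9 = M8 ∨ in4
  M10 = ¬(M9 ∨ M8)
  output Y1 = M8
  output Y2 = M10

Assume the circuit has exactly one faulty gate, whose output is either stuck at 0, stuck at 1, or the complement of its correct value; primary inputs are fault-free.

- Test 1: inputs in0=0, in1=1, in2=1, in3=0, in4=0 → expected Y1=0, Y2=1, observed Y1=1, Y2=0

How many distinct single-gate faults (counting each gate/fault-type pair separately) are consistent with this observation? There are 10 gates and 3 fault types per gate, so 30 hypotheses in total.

Fault-free: M1=0, M2=0, M3=0, M4=0, M5=1, M6=0, M7=0, M8=0, M9=0, M10=1 → Y1=0, Y2=1. Observed Y1=1, Y2=0.
  M1: none of the 3 fault types match ✗
  M2: none of the 3 fault types match ✗
  M3: stuck-at-1, inverted output ✓; others ✗
  M4: none of the 3 fault types match ✗
  M5: none of the 3 fault types match ✗
  M6: stuck-at-1, inverted output ✓; others ✗
  M7: stuck-at-1, inverted output ✓; others ✗
  M8: stuck-at-1, inverted output ✓; others ✗
  M9: none of the 3 fault types match ✗
  M10: none of the 3 fault types match ✗
Consistent faults: {M3 stuck-at-1, M3 inverted output, M6 stuck-at-1, M6 inverted output, M7 stuck-at-1, M7 inverted output, M8 stuck-at-1, M8 inverted output} — 8 in all.

8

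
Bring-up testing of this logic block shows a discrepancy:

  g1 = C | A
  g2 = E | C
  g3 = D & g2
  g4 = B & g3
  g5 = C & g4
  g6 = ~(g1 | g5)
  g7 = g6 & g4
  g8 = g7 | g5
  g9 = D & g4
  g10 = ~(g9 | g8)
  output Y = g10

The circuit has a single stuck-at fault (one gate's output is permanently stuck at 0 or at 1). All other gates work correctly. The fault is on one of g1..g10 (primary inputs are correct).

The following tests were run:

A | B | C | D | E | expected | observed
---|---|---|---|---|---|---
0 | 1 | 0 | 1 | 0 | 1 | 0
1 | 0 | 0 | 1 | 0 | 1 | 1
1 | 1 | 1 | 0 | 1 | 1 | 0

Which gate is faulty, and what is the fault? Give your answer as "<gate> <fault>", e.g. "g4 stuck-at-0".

g3 stuck-at-1

Fault-free values for test 1 (A=0, B=1, C=0, D=1, E=0): g1=0, g2=0, g3=0, g4=0, g5=0, g6=1, g7=0, g8=0, g9=0, g10=1, giving Y=1. Observed 0.
Test 1: faults giving observed 0 are {g2 stuck-at-1, g3 stuck-at-1, g4 stuck-at-1, g5 stuck-at-1, g7 stuck-at-1, g8 stuck-at-1, g9 stuck-at-1, g10 stuck-at-0}.
Test 2 (A=1, B=0, C=0, D=1, E=0): fault-free g1=1, g2=0, g3=0, g4=0, g5=0, g6=0, g7=0, g8=0, g9=0, g10=1 → 1; observed 1. Eliminates g4 stuck-at-1, g5 stuck-at-1, g7 stuck-at-1, g8 stuck-at-1, g9 stuck-at-1, g10 stuck-at-0.
Test 3 (A=1, B=1, C=1, D=0, E=1): fault-free g1=1, g2=1, g3=0, g4=0, g5=0, g6=0, g7=0, g8=0, g9=0, g10=1 → 1; observed 0. Eliminates g2 stuck-at-1.
Only g3 stuck-at-1 is consistent with every test.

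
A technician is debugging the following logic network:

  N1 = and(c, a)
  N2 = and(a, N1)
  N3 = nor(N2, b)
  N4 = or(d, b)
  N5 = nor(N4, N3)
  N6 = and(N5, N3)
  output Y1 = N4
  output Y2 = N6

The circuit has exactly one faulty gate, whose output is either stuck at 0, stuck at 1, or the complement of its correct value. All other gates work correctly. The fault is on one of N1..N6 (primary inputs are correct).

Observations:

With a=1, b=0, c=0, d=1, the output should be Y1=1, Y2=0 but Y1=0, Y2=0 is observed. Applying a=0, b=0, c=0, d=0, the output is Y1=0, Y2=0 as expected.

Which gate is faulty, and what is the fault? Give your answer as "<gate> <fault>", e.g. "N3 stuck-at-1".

Fault-free values for test 1 (a=1, b=0, c=0, d=1): N1=0, N2=0, N3=1, N4=1, N5=0, N6=0, giving Y1=1, Y2=0. Observed Y1=0, Y2=0.
Test 1: faults giving observed Y1=0, Y2=0 are {N4 stuck-at-0, N4 inverted output}.
Test 2 (a=0, b=0, c=0, d=0): fault-free N1=0, N2=0, N3=1, N4=0, N5=0, N6=0 → Y1=0, Y2=0; observed Y1=0, Y2=0. Eliminates N4 inverted output.
Only N4 stuck-at-0 is consistent with every test.

N4 stuck-at-0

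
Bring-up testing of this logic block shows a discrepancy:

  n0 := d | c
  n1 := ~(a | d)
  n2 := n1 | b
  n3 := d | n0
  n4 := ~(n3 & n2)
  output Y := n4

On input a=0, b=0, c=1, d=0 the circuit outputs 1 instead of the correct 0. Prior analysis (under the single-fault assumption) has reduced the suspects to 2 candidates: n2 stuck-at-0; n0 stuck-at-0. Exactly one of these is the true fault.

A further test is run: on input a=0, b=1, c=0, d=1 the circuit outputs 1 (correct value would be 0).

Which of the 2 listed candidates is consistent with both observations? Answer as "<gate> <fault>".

Evaluate each candidate on input a=0, b=1, c=0, d=1:
  n2 stuck-at-0: n0=1, n1=0, n2=0 [stuck-at-0], n3=1, n4=1 → 1 — matches
  n0 stuck-at-0: n0=0 [stuck-at-0], n1=0, n2=1, n3=1, n4=0 → 0 — eliminated
Only n2 stuck-at-0 reproduces the observed 1.

n2 stuck-at-0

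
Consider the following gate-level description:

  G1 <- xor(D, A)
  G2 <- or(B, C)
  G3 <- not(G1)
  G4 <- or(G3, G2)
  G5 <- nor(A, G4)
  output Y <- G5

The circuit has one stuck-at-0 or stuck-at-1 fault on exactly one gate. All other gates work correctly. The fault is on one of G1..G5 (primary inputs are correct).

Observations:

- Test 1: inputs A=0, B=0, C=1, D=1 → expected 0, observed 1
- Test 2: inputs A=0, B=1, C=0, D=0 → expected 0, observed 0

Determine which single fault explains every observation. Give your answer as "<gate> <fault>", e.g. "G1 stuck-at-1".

Fault-free values for test 1 (A=0, B=0, C=1, D=1): G1=1, G2=1, G3=0, G4=1, G5=0, giving Y=0. Observed 1.
Test 1: faults giving observed 1 are {G2 stuck-at-0, G4 stuck-at-0, G5 stuck-at-1}.
Test 2 (A=0, B=1, C=0, D=0): fault-free G1=0, G2=1, G3=1, G4=1, G5=0 → 0; observed 0. Eliminates G4 stuck-at-0, G5 stuck-at-1.
Only G2 stuck-at-0 is consistent with every test.

G2 stuck-at-0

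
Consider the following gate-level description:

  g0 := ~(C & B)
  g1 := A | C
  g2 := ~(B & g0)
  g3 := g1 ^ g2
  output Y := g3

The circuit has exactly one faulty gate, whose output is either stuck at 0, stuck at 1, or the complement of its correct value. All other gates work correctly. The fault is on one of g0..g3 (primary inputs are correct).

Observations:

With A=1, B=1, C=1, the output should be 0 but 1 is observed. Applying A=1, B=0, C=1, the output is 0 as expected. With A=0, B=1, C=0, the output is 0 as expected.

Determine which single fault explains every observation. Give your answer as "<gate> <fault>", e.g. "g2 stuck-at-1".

Fault-free values for test 1 (A=1, B=1, C=1): g0=0, g1=1, g2=1, g3=0, giving Y=0. Observed 1.
Test 1: faults giving observed 1 are {g0 stuck-at-1, g0 inverted output, g1 stuck-at-0, g1 inverted output, g2 stuck-at-0, g2 inverted output, g3 stuck-at-1, g3 inverted output}.
Test 2 (A=1, B=0, C=1): fault-free g0=1, g1=1, g2=1, g3=0 → 0; observed 0. Eliminates g1 stuck-at-0, g1 inverted output, g2 stuck-at-0, g2 inverted output, g3 stuck-at-1, g3 inverted output.
Test 3 (A=0, B=1, C=0): fault-free g0=1, g1=0, g2=0, g3=0 → 0; observed 0. Eliminates g0 inverted output.
Only g0 stuck-at-1 is consistent with every test.

g0 stuck-at-1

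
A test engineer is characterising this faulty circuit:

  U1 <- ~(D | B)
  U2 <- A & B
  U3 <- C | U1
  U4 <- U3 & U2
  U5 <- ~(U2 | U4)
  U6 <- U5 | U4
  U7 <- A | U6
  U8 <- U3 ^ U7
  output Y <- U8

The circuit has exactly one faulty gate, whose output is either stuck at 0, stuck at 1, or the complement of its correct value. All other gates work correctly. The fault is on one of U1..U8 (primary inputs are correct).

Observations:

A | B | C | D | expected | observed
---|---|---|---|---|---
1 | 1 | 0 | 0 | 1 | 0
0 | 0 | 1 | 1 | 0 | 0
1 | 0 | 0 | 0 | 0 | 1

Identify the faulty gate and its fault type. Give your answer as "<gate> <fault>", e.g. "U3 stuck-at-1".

Fault-free values for test 1 (A=1, B=1, C=0, D=0): U1=0, U2=1, U3=0, U4=0, U5=0, U6=0, U7=1, U8=1, giving Y=1. Observed 0.
Test 1: faults giving observed 0 are {U1 stuck-at-1, U1 inverted output, U3 stuck-at-1, U3 inverted output, U7 stuck-at-0, U7 inverted output, U8 stuck-at-0, U8 inverted output}.
Test 2 (A=0, B=0, C=1, D=1): fault-free U1=0, U2=0, U3=1, U4=0, U5=1, U6=1, U7=1, U8=0 → 0; observed 0. Eliminates U3 inverted output, U7 stuck-at-0, U7 inverted output, U8 inverted output.
Test 3 (A=1, B=0, C=0, D=0): fault-free U1=1, U2=0, U3=1, U4=0, U5=1, U6=1, U7=1, U8=0 → 0; observed 1. Eliminates U1 stuck-at-1, U3 stuck-at-1, U8 stuck-at-0.
Only U1 inverted output is consistent with every test.

U1 inverted output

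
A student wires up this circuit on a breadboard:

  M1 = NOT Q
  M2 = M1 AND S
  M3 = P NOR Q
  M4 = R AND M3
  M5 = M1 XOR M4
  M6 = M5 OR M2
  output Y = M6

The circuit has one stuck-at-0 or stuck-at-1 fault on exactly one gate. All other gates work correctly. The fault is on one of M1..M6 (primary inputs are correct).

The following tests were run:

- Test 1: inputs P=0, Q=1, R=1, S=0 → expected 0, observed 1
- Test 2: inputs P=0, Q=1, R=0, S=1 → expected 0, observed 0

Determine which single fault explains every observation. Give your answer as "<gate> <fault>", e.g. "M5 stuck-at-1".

Fault-free values for test 1 (P=0, Q=1, R=1, S=0): M1=0, M2=0, M3=0, M4=0, M5=0, M6=0, giving Y=0. Observed 1.
Test 1: faults giving observed 1 are {M1 stuck-at-1, M2 stuck-at-1, M3 stuck-at-1, M4 stuck-at-1, M5 stuck-at-1, M6 stuck-at-1}.
Test 2 (P=0, Q=1, R=0, S=1): fault-free M1=0, M2=0, M3=0, M4=0, M5=0, M6=0 → 0; observed 0. Eliminates M1 stuck-at-1, M2 stuck-at-1, M4 stuck-at-1, M5 stuck-at-1, M6 stuck-at-1.
Only M3 stuck-at-1 is consistent with every test.

M3 stuck-at-1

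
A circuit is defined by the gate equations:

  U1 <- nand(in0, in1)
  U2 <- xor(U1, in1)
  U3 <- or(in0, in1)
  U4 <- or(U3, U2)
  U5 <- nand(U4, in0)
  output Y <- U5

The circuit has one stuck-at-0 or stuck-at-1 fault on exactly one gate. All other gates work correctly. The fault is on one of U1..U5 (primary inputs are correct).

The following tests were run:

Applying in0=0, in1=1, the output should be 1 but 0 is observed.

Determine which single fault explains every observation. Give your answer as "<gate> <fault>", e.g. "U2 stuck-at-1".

Fault-free values for test 1 (in0=0, in1=1): U1=1, U2=0, U3=1, U4=1, U5=1, giving Y=1. Observed 0.
Test 1: faults giving observed 0 are {U5 stuck-at-0}.
Only U5 stuck-at-0 is consistent with every test.

U5 stuck-at-0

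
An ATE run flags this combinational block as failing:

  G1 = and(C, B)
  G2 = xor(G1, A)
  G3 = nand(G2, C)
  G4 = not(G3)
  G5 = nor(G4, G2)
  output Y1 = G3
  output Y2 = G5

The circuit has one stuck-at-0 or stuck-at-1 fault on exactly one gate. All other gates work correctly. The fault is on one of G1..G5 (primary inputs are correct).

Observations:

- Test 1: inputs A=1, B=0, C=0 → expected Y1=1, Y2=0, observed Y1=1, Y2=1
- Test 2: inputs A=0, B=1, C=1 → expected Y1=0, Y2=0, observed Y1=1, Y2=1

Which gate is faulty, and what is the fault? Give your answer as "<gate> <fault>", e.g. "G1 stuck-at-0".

Fault-free values for test 1 (A=1, B=0, C=0): G1=0, G2=1, G3=1, G4=0, G5=0, giving Y1=1, Y2=0. Observed Y1=1, Y2=1.
Test 1: faults giving observed Y1=1, Y2=1 are {G1 stuck-at-1, G2 stuck-at-0, G5 stuck-at-1}.
Test 2 (A=0, B=1, C=1): fault-free G1=1, G2=1, G3=0, G4=1, G5=0 → Y1=0, Y2=0; observed Y1=1, Y2=1. Eliminates G1 stuck-at-1, G5 stuck-at-1.
Only G2 stuck-at-0 is consistent with every test.

G2 stuck-at-0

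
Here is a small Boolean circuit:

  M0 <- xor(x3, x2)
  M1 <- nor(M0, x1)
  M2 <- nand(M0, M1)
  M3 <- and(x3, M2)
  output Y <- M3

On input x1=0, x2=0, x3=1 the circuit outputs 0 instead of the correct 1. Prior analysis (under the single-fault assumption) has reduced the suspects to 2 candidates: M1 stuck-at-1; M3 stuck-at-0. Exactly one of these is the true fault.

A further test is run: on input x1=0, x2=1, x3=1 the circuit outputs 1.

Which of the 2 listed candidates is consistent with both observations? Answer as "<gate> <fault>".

M1 stuck-at-1

Evaluate each candidate on input x1=0, x2=1, x3=1:
  M1 stuck-at-1: M0=0, M1=1 [stuck-at-1], M2=1, M3=1 → 1 — matches
  M3 stuck-at-0: M0=0, M1=1, M2=1, M3=0 [stuck-at-0] → 0 — eliminated
Only M1 stuck-at-1 reproduces the observed 1.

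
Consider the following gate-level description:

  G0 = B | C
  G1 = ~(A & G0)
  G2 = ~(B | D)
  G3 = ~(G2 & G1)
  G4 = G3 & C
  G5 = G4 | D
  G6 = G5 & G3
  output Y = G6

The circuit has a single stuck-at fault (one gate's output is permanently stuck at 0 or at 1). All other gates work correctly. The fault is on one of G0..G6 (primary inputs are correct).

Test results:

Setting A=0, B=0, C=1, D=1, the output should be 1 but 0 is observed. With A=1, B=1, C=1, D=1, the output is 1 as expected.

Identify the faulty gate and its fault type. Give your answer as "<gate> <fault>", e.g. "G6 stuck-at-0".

Fault-free values for test 1 (A=0, B=0, C=1, D=1): G0=1, G1=1, G2=0, G3=1, G4=1, G5=1, G6=1, giving Y=1. Observed 0.
Test 1: faults giving observed 0 are {G2 stuck-at-1, G3 stuck-at-0, G5 stuck-at-0, G6 stuck-at-0}.
Test 2 (A=1, B=1, C=1, D=1): fault-free G0=1, G1=0, G2=0, G3=1, G4=1, G5=1, G6=1 → 1; observed 1. Eliminates G3 stuck-at-0, G5 stuck-at-0, G6 stuck-at-0.
Only G2 stuck-at-1 is consistent with every test.

G2 stuck-at-1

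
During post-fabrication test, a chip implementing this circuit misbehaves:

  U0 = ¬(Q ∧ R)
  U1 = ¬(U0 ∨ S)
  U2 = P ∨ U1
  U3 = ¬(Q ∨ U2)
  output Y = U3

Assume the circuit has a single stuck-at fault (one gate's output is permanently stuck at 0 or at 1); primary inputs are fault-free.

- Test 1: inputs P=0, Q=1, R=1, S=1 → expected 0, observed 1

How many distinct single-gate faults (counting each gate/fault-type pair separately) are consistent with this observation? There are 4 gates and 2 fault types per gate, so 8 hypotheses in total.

Fault-free: U0=0, U1=0, U2=0, U3=0 → 0. Observed 1.
  U0 stuck-at-0: output 0 ✗
  U0 stuck-at-1: output 0 ✗
  U1 stuck-at-0: output 0 ✗
  U1 stuck-at-1: output 0 ✗
  U2 stuck-at-0: output 0 ✗
  U2 stuck-at-1: output 0 ✗
  U3 stuck-at-0: output 0 ✗
  U3 stuck-at-1: output 1 ✓
Consistent faults: {U3 stuck-at-1} — 1 in all.

1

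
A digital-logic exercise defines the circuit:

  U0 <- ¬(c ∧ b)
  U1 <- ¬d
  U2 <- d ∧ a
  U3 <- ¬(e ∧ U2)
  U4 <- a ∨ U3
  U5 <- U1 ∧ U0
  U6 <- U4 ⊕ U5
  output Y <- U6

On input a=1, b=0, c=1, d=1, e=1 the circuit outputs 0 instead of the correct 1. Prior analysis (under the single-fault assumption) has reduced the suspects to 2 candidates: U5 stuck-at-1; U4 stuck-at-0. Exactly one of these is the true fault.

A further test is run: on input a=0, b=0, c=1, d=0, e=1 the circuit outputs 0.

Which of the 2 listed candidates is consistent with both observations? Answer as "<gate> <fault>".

Evaluate each candidate on input a=0, b=0, c=1, d=0, e=1:
  U5 stuck-at-1: U0=1, U1=1, U2=0, U3=1, U4=1, U5=1 [stuck-at-1], U6=0 → 0 — matches
  U4 stuck-at-0: U0=1, U1=1, U2=0, U3=1, U4=0 [stuck-at-0], U5=1, U6=1 → 1 — eliminated
Only U5 stuck-at-1 reproduces the observed 0.

U5 stuck-at-1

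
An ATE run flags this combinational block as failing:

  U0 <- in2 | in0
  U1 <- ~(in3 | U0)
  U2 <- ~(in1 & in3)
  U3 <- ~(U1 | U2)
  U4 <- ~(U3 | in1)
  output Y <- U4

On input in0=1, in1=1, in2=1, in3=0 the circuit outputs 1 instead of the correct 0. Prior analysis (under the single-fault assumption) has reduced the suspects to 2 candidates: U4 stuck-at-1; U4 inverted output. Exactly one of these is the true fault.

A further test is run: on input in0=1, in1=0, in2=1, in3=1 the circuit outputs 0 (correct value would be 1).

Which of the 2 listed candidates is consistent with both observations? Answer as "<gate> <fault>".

U4 inverted output

Evaluate each candidate on input in0=1, in1=0, in2=1, in3=1:
  U4 stuck-at-1: U0=1, U1=0, U2=1, U3=0, U4=1 [stuck-at-1] → 1 — eliminated
  U4 inverted output: U0=1, U1=0, U2=1, U3=0, U4=0 [inverted output] → 0 — matches
Only U4 inverted output reproduces the observed 0.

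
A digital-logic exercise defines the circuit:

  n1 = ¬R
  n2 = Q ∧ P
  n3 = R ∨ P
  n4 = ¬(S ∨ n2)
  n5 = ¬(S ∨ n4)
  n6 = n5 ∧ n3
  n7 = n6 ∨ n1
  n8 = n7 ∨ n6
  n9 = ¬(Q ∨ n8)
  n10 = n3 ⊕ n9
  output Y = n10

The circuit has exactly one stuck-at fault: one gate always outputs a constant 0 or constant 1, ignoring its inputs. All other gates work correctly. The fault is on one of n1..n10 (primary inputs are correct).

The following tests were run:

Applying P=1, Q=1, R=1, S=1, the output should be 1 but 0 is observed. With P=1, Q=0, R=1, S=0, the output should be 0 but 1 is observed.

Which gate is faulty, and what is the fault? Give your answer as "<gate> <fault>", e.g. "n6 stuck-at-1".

n3 stuck-at-0

Fault-free values for test 1 (P=1, Q=1, R=1, S=1): n1=0, n2=1, n3=1, n4=0, n5=0, n6=0, n7=0, n8=0, n9=0, n10=1, giving Y=1. Observed 0.
Test 1: faults giving observed 0 are {n3 stuck-at-0, n9 stuck-at-1, n10 stuck-at-0}.
Test 2 (P=1, Q=0, R=1, S=0): fault-free n1=0, n2=0, n3=1, n4=1, n5=0, n6=0, n7=0, n8=0, n9=1, n10=0 → 0; observed 1. Eliminates n9 stuck-at-1, n10 stuck-at-0.
Only n3 stuck-at-0 is consistent with every test.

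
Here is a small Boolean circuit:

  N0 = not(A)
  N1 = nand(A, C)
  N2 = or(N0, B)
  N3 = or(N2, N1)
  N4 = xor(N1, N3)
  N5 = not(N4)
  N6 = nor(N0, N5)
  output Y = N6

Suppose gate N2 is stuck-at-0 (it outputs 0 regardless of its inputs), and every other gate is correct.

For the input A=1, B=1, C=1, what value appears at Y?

0

Propagate with N2 forced: N0=0, N1=0, N2=0 [stuck-at-0], N3=0, N4=0, N5=1, N6=0.
So Y = 0. (Without the fault it would be 1.)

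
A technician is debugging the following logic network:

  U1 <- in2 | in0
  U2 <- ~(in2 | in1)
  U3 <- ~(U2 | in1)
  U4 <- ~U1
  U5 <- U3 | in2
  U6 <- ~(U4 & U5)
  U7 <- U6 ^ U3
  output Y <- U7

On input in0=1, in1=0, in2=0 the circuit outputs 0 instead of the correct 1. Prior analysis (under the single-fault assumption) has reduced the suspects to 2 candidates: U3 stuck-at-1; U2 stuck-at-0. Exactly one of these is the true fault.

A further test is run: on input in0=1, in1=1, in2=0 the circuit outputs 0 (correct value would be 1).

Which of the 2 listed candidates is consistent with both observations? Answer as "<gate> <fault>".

U3 stuck-at-1

Evaluate each candidate on input in0=1, in1=1, in2=0:
  U3 stuck-at-1: U1=1, U2=0, U3=1 [stuck-at-1], U4=0, U5=1, U6=1, U7=0 → 0 — matches
  U2 stuck-at-0: U1=1, U2=0 [stuck-at-0], U3=0, U4=0, U5=0, U6=1, U7=1 → 1 — eliminated
Only U3 stuck-at-1 reproduces the observed 0.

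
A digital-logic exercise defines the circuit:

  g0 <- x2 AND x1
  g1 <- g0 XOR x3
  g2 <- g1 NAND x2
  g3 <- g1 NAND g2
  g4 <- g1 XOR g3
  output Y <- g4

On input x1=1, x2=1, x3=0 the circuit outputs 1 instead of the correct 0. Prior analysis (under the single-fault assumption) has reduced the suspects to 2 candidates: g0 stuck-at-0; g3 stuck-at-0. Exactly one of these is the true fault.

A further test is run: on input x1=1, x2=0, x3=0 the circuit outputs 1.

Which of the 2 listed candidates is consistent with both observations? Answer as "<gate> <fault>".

g0 stuck-at-0

Evaluate each candidate on input x1=1, x2=0, x3=0:
  g0 stuck-at-0: g0=0 [stuck-at-0], g1=0, g2=1, g3=1, g4=1 → 1 — matches
  g3 stuck-at-0: g0=0, g1=0, g2=1, g3=0 [stuck-at-0], g4=0 → 0 — eliminated
Only g0 stuck-at-0 reproduces the observed 1.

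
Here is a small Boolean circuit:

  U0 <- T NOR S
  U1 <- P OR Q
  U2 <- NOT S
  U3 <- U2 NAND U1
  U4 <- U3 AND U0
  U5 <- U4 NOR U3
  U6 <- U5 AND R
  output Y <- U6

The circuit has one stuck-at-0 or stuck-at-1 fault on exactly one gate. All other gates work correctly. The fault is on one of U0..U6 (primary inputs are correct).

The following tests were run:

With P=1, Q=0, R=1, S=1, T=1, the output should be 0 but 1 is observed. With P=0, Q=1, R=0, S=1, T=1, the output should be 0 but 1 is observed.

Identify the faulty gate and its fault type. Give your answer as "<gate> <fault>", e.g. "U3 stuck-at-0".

Fault-free values for test 1 (P=1, Q=0, R=1, S=1, T=1): U0=0, U1=1, U2=0, U3=1, U4=0, U5=0, U6=0, giving Y=0. Observed 1.
Test 1: faults giving observed 1 are {U2 stuck-at-1, U3 stuck-at-0, U5 stuck-at-1, U6 stuck-at-1}.
Test 2 (P=0, Q=1, R=0, S=1, T=1): fault-free U0=0, U1=1, U2=0, U3=1, U4=0, U5=0, U6=0 → 0; observed 1. Eliminates U2 stuck-at-1, U3 stuck-at-0, U5 stuck-at-1.
Only U6 stuck-at-1 is consistent with every test.

U6 stuck-at-1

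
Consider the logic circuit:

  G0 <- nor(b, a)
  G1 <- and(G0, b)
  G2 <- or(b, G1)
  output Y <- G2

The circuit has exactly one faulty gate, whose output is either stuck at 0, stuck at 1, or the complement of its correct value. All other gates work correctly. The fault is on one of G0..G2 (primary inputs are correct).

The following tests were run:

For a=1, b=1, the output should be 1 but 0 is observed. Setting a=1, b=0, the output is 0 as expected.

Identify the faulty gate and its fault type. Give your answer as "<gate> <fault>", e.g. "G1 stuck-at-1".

G2 stuck-at-0

Fault-free values for test 1 (a=1, b=1): G0=0, G1=0, G2=1, giving Y=1. Observed 0.
Test 1: faults giving observed 0 are {G2 stuck-at-0, G2 inverted output}.
Test 2 (a=1, b=0): fault-free G0=0, G1=0, G2=0 → 0; observed 0. Eliminates G2 inverted output.
Only G2 stuck-at-0 is consistent with every test.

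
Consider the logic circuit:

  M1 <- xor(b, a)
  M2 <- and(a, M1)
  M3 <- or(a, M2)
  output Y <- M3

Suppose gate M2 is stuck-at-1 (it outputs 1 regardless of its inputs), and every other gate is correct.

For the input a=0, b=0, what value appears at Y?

Propagate with M2 forced: M1=0, M2=1 [stuck-at-1], M3=1.
So Y = 1. (Without the fault it would be 0.)

1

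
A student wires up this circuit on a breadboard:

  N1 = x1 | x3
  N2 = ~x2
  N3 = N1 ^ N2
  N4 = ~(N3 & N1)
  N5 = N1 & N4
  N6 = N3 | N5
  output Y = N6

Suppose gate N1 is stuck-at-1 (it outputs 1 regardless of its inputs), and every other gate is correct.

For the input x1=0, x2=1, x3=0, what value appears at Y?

Propagate with N1 forced: N1=1 [stuck-at-1], N2=0, N3=1, N4=0, N5=0, N6=1.
So Y = 1. (Without the fault it would be 0.)

1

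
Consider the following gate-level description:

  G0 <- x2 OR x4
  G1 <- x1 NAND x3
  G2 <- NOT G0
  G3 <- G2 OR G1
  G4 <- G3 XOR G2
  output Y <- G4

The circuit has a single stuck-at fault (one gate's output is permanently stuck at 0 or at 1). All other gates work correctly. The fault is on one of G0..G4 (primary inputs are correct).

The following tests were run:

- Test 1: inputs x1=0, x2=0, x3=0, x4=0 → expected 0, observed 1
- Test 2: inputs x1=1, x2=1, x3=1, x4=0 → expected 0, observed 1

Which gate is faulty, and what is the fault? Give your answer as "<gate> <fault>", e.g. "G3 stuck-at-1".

G4 stuck-at-1

Fault-free values for test 1 (x1=0, x2=0, x3=0, x4=0): G0=0, G1=1, G2=1, G3=1, G4=0, giving Y=0. Observed 1.
Test 1: faults giving observed 1 are {G0 stuck-at-1, G2 stuck-at-0, G3 stuck-at-0, G4 stuck-at-1}.
Test 2 (x1=1, x2=1, x3=1, x4=0): fault-free G0=1, G1=0, G2=0, G3=0, G4=0 → 0; observed 1. Eliminates G0 stuck-at-1, G2 stuck-at-0, G3 stuck-at-0.
Only G4 stuck-at-1 is consistent with every test.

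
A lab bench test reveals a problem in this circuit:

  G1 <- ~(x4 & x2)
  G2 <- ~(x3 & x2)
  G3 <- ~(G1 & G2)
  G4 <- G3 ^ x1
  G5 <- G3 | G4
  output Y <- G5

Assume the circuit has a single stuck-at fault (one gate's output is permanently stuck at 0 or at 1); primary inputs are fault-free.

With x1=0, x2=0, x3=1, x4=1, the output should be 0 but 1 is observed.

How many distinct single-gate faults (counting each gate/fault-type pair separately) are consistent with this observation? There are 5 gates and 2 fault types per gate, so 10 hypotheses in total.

Fault-free: G1=1, G2=1, G3=0, G4=0, G5=0 → 0. Observed 1.
  G1 stuck-at-0: output 1 ✓
  G1 stuck-at-1: output 0 ✗
  G2 stuck-at-0: output 1 ✓
  G2 stuck-at-1: output 0 ✗
  G3 stuck-at-0: output 0 ✗
  G3 stuck-at-1: output 1 ✓
  G4 stuck-at-0: output 0 ✗
  G4 stuck-at-1: output 1 ✓
  G5 stuck-at-0: output 0 ✗
  G5 stuck-at-1: output 1 ✓
Consistent faults: {G1 stuck-at-0, G2 stuck-at-0, G3 stuck-at-1, G4 stuck-at-1, G5 stuck-at-1} — 5 in all.

5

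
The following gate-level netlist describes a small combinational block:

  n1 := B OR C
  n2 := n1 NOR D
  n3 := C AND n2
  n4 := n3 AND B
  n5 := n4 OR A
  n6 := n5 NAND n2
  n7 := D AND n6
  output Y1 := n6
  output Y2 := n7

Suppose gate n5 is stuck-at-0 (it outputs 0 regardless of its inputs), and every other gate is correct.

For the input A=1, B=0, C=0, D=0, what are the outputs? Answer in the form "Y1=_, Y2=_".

Y1=1, Y2=0

Propagate with n5 forced: n1=0, n2=1, n3=0, n4=0, n5=0 [stuck-at-0], n6=1, n7=0.
So the outputs are Y1=1, Y2=0. (Without the fault they would be Y1=0, Y2=0.)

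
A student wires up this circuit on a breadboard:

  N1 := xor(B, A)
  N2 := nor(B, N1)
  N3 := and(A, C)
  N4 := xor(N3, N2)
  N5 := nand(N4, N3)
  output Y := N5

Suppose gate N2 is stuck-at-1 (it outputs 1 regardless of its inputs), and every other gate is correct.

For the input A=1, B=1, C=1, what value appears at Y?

1

Propagate with N2 forced: N1=0, N2=1 [stuck-at-1], N3=1, N4=0, N5=1.
So Y = 1. (Without the fault it would be 0.)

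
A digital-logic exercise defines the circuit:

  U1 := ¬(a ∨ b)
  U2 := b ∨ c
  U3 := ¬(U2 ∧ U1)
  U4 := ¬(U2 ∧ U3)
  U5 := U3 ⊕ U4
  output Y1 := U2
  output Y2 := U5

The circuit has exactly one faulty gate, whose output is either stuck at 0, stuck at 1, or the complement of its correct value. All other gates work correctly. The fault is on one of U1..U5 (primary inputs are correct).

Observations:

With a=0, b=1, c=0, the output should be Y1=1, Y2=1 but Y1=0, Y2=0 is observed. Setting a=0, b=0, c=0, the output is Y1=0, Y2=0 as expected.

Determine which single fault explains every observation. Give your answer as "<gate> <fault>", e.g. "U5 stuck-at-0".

U2 stuck-at-0

Fault-free values for test 1 (a=0, b=1, c=0): U1=0, U2=1, U3=1, U4=0, U5=1, giving Y1=1, Y2=1. Observed Y1=0, Y2=0.
Test 1: faults giving observed Y1=0, Y2=0 are {U2 stuck-at-0, U2 inverted output}.
Test 2 (a=0, b=0, c=0): fault-free U1=1, U2=0, U3=1, U4=1, U5=0 → Y1=0, Y2=0; observed Y1=0, Y2=0. Eliminates U2 inverted output.
Only U2 stuck-at-0 is consistent with every test.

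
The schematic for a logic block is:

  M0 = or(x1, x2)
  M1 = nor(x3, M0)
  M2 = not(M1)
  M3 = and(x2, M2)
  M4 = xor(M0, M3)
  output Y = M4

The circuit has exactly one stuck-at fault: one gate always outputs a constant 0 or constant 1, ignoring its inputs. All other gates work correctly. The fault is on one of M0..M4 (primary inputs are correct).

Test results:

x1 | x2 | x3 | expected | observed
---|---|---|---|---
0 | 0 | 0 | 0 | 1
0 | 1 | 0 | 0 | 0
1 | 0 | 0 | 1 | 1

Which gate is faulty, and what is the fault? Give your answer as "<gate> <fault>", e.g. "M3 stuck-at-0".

Fault-free values for test 1 (x1=0, x2=0, x3=0): M0=0, M1=1, M2=0, M3=0, M4=0, giving Y=0. Observed 1.
Test 1: faults giving observed 1 are {M0 stuck-at-1, M3 stuck-at-1, M4 stuck-at-1}.
Test 2 (x1=0, x2=1, x3=0): fault-free M0=1, M1=0, M2=1, M3=1, M4=0 → 0; observed 0. Eliminates M4 stuck-at-1.
Test 3 (x1=1, x2=0, x3=0): fault-free M0=1, M1=0, M2=1, M3=0, M4=1 → 1; observed 1. Eliminates M3 stuck-at-1.
Only M0 stuck-at-1 is consistent with every test.

M0 stuck-at-1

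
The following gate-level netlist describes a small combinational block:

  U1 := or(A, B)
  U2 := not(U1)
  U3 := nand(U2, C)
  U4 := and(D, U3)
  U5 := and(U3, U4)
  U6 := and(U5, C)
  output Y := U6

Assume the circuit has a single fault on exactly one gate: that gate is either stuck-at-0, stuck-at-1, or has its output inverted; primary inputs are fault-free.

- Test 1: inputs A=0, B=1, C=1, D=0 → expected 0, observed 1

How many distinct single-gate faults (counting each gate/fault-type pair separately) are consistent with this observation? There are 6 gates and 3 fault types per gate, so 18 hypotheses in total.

Fault-free: U1=1, U2=0, U3=1, U4=0, U5=0, U6=0 → 0. Observed 1.
  U1: none of the 3 fault types match ✗
  U2: none of the 3 fault types match ✗
  U3: none of the 3 fault types match ✗
  U4: stuck-at-1, inverted output ✓; others ✗
  U5: stuck-at-1, inverted output ✓; others ✗
  U6: stuck-at-1, inverted output ✓; others ✗
Consistent faults: {U4 stuck-at-1, U4 inverted output, U5 stuck-at-1, U5 inverted output, U6 stuck-at-1, U6 inverted output} — 6 in all.

6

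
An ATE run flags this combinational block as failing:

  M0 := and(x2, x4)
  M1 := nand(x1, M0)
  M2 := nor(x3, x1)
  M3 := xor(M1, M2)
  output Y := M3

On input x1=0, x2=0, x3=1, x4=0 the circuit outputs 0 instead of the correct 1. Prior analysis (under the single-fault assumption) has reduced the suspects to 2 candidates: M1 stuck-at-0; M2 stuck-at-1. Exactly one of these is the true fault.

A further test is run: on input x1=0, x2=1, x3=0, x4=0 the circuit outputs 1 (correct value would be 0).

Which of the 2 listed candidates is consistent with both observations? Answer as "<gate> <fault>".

Evaluate each candidate on input x1=0, x2=1, x3=0, x4=0:
  M1 stuck-at-0: M0=0, M1=0 [stuck-at-0], M2=1, M3=1 → 1 — matches
  M2 stuck-at-1: M0=0, M1=1, M2=1 [stuck-at-1], M3=0 → 0 — eliminated
Only M1 stuck-at-0 reproduces the observed 1.

M1 stuck-at-0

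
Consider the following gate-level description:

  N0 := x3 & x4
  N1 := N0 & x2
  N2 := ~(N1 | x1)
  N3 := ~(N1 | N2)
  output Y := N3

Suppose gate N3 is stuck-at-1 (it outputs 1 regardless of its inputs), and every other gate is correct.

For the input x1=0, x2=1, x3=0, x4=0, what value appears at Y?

Propagate with N3 forced: N0=0, N1=0, N2=1, N3=1 [stuck-at-1].
So Y = 1. (Without the fault it would be 0.)

1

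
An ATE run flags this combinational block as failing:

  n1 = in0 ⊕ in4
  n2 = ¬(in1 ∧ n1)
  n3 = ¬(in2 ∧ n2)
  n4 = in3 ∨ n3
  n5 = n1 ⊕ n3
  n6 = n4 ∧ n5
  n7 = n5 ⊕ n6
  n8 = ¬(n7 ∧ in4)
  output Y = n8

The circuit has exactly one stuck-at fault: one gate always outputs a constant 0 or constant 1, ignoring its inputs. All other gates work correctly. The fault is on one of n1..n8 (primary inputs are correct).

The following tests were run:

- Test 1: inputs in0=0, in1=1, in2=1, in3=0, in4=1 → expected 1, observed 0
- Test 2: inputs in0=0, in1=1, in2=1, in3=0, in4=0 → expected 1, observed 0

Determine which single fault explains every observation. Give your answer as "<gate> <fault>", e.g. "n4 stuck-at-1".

Fault-free values for test 1 (in0=0, in1=1, in2=1, in3=0, in4=1): n1=1, n2=0, n3=1, n4=1, n5=0, n6=0, n7=0, n8=1, giving Y=1. Observed 0.
Test 1: faults giving observed 0 are {n2 stuck-at-1, n3 stuck-at-0, n6 stuck-at-1, n7 stuck-at-1, n8 stuck-at-0}.
Test 2 (in0=0, in1=1, in2=1, in3=0, in4=0): fault-free n1=0, n2=1, n3=0, n4=0, n5=0, n6=0, n7=0, n8=1 → 1; observed 0. Eliminates n2 stuck-at-1, n3 stuck-at-0, n6 stuck-at-1, n7 stuck-at-1.
Only n8 stuck-at-0 is consistent with every test.

n8 stuck-at-0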